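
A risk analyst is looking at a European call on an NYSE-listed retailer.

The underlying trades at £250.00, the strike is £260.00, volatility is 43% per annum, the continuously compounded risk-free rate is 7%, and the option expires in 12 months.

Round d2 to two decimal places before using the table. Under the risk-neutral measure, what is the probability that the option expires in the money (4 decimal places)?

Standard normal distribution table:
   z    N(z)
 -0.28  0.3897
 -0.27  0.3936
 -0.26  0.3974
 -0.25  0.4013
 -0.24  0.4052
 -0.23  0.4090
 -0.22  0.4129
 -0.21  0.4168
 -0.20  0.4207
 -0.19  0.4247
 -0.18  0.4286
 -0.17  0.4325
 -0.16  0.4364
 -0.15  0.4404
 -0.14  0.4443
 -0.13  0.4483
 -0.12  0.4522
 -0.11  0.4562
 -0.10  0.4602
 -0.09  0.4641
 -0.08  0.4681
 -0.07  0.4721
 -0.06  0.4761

0.4443

T = 1;  σ√T = 0.4300
d₁ = [ln(250/260) + (0.07 + 0.43²/2)·1] / 0.4300 = [-0.0392 + 0.1624] / 0.4300 = 0.2866 → 0.29
d₂ = d₁ − σ√T = 0.2866 − 0.4300 = -0.1434 → -0.14
Pr(exercise) under Q = N(d₂) = 0.4443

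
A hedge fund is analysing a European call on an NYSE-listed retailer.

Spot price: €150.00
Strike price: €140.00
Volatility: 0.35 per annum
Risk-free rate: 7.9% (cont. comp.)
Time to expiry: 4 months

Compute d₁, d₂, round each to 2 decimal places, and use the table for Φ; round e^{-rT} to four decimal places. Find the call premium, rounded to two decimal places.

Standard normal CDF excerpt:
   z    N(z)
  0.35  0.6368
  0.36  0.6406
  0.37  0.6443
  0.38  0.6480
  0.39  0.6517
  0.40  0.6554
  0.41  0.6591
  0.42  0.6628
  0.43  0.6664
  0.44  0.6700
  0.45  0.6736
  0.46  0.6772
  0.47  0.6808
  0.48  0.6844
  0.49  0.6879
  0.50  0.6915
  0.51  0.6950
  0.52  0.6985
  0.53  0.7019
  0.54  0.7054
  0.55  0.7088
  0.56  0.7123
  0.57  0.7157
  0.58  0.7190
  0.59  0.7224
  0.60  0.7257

σ√T = 0.35·√0.3333 = 0.2021
ln(S/K) + (r + σ²/2)T = ln(150/140) + (0.079 + 0.35²/2)·0.3333 = 0.0690 + 0.0467 = 0.1157
d₁ = 0.1157 / 0.2021 = 0.5728 → 0.57
d₂ = d₁ − σ√T = 0.5728 − 0.2021 = 0.3707 → 0.37
exp(−rT) = exp(−0.079·0.3333) = 0.9740
C = 150·N(0.57) − 140·0.9740·N(0.37) = 150·0.7157 − 140·0.9740·0.6443 = 107.3550 − 87.8567 = 19.4983

€19.50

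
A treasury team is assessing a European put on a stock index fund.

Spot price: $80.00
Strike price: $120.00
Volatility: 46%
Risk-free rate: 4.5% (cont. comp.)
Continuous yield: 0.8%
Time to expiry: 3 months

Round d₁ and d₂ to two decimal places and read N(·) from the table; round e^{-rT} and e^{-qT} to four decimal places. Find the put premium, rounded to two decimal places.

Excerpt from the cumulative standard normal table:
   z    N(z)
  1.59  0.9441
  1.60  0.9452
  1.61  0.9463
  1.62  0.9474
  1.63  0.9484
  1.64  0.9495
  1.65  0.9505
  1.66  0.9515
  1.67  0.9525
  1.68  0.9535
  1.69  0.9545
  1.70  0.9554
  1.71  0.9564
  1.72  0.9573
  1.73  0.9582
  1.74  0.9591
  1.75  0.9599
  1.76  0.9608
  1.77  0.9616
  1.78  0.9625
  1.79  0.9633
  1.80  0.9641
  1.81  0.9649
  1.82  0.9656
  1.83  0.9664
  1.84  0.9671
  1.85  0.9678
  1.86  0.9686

$39.20

σ√T = 0.46·√0.25 = 0.2300
ln(S/K) + (r − q + σ²/2)T = ln(80/120) + (0.045 − 0.008 + 0.46²/2)·0.25 = -0.4055 + 0.0357 = -0.3698
d₁ = -0.3698 / 0.2300 = -1.6077 which rounds to -1.61
d₂ = d₁ − σ√T = -1.6077 − 0.2300 = -1.8377 which rounds to -1.84
e^(−qT) = e^(−0.008·0.25) = 0.9980;  e^(−rT) = e^(−0.045·0.25) = 0.9888
P = 120·0.9888·N(1.84) − 80·0.9980·N(1.61) = 120·0.9888·0.9671 − 80·0.9980·0.9463 = 114.7522 − 75.5526 = 39.1996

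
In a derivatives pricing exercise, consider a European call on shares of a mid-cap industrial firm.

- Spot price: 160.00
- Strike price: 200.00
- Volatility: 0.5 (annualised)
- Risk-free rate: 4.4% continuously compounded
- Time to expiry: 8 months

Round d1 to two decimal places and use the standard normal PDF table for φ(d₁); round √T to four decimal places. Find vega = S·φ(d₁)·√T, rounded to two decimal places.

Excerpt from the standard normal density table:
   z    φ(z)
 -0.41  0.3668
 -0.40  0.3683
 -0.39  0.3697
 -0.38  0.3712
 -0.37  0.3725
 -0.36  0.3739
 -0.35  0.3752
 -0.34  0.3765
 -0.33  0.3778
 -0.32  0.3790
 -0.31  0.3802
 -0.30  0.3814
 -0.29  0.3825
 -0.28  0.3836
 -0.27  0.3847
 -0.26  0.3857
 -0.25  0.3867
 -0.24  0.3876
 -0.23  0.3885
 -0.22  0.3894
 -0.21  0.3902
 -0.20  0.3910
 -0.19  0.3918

σ√T = 0.5·√0.6667 = 0.4082
d₁ = [ln(160/200) + (0.044 + 0.5²/2)·0.6667] / 0.4082 = [-0.2231 + 0.1127] / 0.4082 = -0.2706 which rounds to -0.27
√T = √0.6667 = 0.8165
φ(d₁) = φ(-0.27) = 0.3847
vega = S·φ(d₁)·√T = 160·0.3847·0.8165 = 50.2572

50.26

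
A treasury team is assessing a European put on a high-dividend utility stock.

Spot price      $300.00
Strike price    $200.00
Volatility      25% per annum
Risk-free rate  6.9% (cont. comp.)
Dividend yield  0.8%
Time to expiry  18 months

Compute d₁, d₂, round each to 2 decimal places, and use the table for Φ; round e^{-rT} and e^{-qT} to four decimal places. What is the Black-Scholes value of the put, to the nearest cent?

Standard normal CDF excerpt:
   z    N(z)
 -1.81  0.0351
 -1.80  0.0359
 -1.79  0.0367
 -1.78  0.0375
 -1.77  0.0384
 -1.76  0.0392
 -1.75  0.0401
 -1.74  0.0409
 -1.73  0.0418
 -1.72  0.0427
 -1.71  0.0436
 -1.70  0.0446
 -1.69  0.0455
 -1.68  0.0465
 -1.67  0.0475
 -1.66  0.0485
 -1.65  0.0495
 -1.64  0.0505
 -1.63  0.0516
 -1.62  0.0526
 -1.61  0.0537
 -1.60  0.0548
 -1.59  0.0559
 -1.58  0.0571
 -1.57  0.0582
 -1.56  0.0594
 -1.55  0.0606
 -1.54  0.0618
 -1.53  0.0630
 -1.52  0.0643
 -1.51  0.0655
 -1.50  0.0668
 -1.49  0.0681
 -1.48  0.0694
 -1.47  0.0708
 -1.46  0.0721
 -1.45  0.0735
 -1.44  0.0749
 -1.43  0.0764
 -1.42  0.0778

σ√T = 0.25 × 1.2247 = 0.3062
d₁ = [ln(300/200) + (0.069 − 0.008 + ½·0.25²)·1.5] / (σ√T) = (0.4055 + 0.1384) / 0.3062 = 1.7762 → 1.78
d₂ = 1.7762 − 0.3062 = 1.4700 → 1.47
e^(−qT) = e^(−0.008·1.5) = 0.9881;  e^(−rT) = e^(−0.069·1.5) = 0.9017
N(−d₂) = N(-1.47) = 0.0708;  N(−d₁) = N(-1.78) = 0.0375
P = 200·0.9017·0.0708 − 300·0.9881·0.0375 = 12.7681 − 11.1161 = 1.6519

$1.65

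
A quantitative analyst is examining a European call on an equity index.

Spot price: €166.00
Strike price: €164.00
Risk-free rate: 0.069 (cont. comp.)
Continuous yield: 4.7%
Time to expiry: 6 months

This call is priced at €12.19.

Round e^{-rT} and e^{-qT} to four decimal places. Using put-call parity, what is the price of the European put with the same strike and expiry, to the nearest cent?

€8.48

e^(−qT) = e^(−0.047·0.5) = 0.9768;  e^(−rT) = e^(−0.069·0.5) = 0.9661
Put-call parity: C − P = S·e^(−qT) − K·e^(−rT) = 166·0.9768 − 164·0.9661 = 162.1488 − 158.4404 = 3.7084
P = C − (C − P) = 12.19 − (3.7084) = 8.4816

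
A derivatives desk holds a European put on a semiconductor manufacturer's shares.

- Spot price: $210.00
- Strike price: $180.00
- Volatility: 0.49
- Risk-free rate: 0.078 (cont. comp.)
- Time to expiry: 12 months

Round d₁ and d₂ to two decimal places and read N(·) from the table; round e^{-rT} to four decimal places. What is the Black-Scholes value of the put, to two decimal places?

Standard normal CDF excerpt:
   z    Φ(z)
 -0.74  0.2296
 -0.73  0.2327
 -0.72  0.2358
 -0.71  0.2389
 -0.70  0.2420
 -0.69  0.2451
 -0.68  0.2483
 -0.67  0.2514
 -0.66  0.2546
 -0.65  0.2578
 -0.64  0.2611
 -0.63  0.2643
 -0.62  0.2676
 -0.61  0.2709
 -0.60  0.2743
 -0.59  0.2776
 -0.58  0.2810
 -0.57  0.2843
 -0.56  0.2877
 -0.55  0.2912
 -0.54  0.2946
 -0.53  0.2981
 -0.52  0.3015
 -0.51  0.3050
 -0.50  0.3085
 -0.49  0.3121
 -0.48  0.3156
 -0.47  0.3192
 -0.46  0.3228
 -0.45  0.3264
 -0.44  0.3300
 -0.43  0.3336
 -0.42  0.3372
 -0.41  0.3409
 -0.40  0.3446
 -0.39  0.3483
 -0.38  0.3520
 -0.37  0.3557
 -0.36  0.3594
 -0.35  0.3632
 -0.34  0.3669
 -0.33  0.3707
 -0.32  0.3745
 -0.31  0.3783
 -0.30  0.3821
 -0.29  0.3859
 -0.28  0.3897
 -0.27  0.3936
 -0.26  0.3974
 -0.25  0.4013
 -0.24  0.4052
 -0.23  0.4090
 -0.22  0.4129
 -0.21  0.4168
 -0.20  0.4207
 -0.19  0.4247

$18.58

T = 1;  σ√T = 0.4900
ln(S/K) + (r + σ²/2)T = ln(210/180) + (0.078 + 0.49²/2)·1 = 0.1542 + 0.1981 = 0.3522
d₁ = 0.3522 / 0.4900 = 0.7188 → 0.72
d₂ = d₁ − σ√T = 0.7188 − 0.4900 = 0.2288 → 0.23
e^(−rT) = e^(−0.078·1) = 0.9250
N(−d₂) = N(-0.23) = 0.4090;  N(−d₁) = N(-0.72) = 0.2358
P = 180·0.9250·0.4090 − 210·0.2358 = 68.0985 − 49.5180 = 18.5805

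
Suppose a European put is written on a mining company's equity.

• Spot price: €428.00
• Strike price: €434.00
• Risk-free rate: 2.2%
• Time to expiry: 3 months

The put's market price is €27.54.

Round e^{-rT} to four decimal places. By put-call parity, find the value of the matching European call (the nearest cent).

e^(−rT) = e^(−0.022·0.25) = 0.9945
Put-call parity: C − P = S − K·e^(−rT) = 428 − 434·0.9945 = 428 − 431.6130 = -3.6130
C = P + (C − P) = 27.54 + (-3.6130) = 23.9270

€23.93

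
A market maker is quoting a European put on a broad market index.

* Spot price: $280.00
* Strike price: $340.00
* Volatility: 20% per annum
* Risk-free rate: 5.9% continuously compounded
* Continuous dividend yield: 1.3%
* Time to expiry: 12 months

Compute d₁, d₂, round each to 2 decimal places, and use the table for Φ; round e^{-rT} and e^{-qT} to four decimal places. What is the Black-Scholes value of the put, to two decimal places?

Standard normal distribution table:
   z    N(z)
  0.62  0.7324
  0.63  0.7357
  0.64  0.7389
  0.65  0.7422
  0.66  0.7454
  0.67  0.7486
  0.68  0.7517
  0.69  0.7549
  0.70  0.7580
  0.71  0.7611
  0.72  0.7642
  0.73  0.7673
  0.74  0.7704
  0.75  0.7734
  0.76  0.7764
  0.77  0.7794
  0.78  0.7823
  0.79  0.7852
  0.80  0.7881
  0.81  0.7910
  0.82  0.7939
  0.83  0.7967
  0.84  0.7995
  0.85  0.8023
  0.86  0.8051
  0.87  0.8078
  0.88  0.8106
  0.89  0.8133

T = 1;  σ√T = 0.2000
d₁ = [ln(280/340) + (0.059 − 0.013 + 0.2²/2)·1] / 0.2000 = [-0.1942 + 0.0660] / 0.2000 = -0.6408 which rounds to -0.64
d₂ = d₁ − σ√T = -0.6408 − 0.2000 = -0.8408 which rounds to -0.84
exp(−qT) = exp(−0.013·1) = 0.9871;  exp(−rT) = exp(−0.059·1) = 0.9427
P = 340·0.9427·N(0.84) − 280·0.9871·N(0.64) = 340·0.9427·0.7995 − 280·0.9871·0.7389 = 256.2541 − 204.2231 = 52.0310

$52.03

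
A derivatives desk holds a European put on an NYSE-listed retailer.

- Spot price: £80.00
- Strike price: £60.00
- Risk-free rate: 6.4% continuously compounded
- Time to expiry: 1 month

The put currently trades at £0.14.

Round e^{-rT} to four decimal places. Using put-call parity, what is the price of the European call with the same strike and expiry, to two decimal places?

£20.46

exp(−rT) = exp(−0.064·0.08333) = 0.9947
Put-call parity: C − P = S − K·e^(−rT) = 80 − 60·0.9947 = 80 − 59.6820 = 20.3180
C = P + (C − P) = 0.14 + (20.3180) = 20.4580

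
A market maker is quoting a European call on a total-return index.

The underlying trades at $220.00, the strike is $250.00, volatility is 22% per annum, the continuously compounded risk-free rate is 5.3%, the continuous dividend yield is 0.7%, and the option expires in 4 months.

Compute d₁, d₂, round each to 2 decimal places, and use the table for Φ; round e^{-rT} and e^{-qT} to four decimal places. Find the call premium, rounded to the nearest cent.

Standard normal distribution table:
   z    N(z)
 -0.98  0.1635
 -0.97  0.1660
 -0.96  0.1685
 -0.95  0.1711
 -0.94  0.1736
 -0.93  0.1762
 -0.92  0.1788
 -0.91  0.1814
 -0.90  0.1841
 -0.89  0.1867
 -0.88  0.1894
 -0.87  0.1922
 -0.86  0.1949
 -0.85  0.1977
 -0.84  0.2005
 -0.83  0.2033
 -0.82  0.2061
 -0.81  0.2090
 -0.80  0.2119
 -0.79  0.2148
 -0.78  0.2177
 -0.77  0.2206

$3.21

σ√T = 0.22·√0.3333 = 0.1270
ln(S/K) + (r − q + σ²/2)T = ln(220/250) + (0.053 − 0.007 + 0.22²/2)·0.3333 = -0.1278 + 0.0234 = -0.1044
d₁ = -0.1044 / 0.1270 = -0.8222 ⇒ -0.82
d₂ = d₁ − σ√T = -0.8222 − 0.1270 = -0.9492 ⇒ -0.95
e^(−qT) = e^(−0.007·0.3333) = 0.9977;  e^(−rT) = e^(−0.053·0.3333) = 0.9825
C = 220·0.9977·N(-0.82) − 250·0.9825·N(-0.95) = 220·0.9977·0.2061 − 250·0.9825·0.1711 = 45.2377 − 42.0264 = 3.2113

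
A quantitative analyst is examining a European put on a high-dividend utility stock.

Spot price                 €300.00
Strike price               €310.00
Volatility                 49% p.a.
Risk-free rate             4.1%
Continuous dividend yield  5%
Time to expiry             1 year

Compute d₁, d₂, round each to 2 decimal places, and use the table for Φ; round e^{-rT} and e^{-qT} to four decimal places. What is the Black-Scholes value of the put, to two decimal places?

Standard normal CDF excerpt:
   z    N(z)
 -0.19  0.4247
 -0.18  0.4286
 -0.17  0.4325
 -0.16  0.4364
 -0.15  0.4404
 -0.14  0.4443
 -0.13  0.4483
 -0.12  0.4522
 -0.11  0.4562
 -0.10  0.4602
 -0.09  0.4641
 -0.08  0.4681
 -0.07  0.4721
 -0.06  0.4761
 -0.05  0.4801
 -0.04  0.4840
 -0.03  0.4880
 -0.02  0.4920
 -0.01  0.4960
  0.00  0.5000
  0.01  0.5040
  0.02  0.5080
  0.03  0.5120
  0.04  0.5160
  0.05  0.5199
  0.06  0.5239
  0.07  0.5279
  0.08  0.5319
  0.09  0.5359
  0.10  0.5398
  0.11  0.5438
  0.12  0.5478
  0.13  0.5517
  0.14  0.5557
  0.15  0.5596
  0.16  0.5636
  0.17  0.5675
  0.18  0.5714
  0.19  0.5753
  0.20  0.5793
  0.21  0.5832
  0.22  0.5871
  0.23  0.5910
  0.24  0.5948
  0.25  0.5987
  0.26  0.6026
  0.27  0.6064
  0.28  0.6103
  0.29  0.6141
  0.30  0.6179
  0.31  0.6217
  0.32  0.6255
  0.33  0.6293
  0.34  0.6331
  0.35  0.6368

T = 1;  σ√T = 0.4900
d₁ = [ln(300/310) + (0.041 − 0.05 + 0.49²/2)·1] / 0.4900 = [-0.0328 + 0.1110] / 0.4900 = 0.1597 which rounds to 0.16
d₂ = d₁ − σ√T = 0.1597 − 0.4900 = -0.3303 which rounds to -0.33
exp(−qT) = exp(−0.05·1) = 0.9512;  exp(−rT) = exp(−0.041·1) = 0.9598
N(−d₂) = N(0.33) = 0.6293;  N(−d₁) = N(-0.16) = 0.4364
P = 310·0.9598·0.6293 − 300·0.9512·0.4364 = 187.2407 − 124.5311 = 62.7096

€62.71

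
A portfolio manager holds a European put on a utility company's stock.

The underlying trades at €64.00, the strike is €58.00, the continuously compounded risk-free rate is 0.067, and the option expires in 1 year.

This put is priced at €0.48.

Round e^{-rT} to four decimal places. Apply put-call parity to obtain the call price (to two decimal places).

e^(−rT) = e^(−0.067·1) = 0.9352
Put-call parity: C − P = S − K·e^(−rT) = 64 − 58·0.9352 = 64 − 54.2416 = 9.7584
C = P + (C − P) = 0.48 + (9.7584) = 10.2384

€10.24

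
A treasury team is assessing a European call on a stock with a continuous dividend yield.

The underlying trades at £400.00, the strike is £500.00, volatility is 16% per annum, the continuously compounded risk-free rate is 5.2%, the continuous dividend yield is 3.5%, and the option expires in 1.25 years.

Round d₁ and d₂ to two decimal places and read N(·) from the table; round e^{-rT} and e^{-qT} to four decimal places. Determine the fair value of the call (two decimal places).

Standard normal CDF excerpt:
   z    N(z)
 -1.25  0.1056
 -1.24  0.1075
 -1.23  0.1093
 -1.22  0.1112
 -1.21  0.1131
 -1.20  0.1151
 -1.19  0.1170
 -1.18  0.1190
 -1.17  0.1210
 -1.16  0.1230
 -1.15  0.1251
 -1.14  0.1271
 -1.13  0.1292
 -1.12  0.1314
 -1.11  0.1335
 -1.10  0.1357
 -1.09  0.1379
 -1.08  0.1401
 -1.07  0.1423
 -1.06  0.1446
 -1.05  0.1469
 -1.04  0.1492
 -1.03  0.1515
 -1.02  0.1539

£5.02

σ√T = 0.16 × 1.1180 = 0.1789
d₁ = [ln(400/500) + (0.052 − 0.035 + 0.16²/2)·1.25] / 0.1789 = [-0.2231 + 0.0372] / 0.1789 = -1.0392 ⇒ -1.04
d₂ = d₁ − σ√T = -1.0392 − 0.1789 = -1.2181 ⇒ -1.22
e^(−qT) = e^(−0.035·1.25) = 0.9572;  e^(−rT) = e^(−0.052·1.25) = 0.9371
N(d₁) = N(-1.04) = 0.1492;  N(d₂) = N(-1.22) = 0.1112
C = 400·0.9572·0.1492 − 500·0.9371·0.1112 = 57.1257 − 52.1028 = 5.0229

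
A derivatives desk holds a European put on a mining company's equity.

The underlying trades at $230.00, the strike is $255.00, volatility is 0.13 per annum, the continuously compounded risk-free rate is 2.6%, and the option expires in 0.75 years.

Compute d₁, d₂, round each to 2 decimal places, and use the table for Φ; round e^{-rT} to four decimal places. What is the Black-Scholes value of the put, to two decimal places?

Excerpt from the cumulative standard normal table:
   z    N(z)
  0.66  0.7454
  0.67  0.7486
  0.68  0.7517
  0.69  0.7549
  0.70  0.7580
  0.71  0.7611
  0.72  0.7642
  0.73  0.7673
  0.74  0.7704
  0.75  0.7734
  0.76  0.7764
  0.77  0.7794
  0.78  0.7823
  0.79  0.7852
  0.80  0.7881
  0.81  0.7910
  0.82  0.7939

σ√T = 0.13·√0.75 = 0.1126
d₁ = [ln(230/255) + (0.026 + 0.13²/2)·0.75] / 0.1126 = [-0.1032 + 0.0258] / 0.1126 = -0.6870 which rounds to -0.69
d₂ = d₁ − σ√T = -0.6870 − 0.1126 = -0.7996 which rounds to -0.80
exp(−rT) = exp(−0.026·0.75) = 0.9807
N(−d₂) = N(0.80) = 0.7881;  N(−d₁) = N(0.69) = 0.7549
P = 255·0.9807·0.7881 − 230·0.7549 = 197.0869 − 173.6270 = 23.4599

$23.46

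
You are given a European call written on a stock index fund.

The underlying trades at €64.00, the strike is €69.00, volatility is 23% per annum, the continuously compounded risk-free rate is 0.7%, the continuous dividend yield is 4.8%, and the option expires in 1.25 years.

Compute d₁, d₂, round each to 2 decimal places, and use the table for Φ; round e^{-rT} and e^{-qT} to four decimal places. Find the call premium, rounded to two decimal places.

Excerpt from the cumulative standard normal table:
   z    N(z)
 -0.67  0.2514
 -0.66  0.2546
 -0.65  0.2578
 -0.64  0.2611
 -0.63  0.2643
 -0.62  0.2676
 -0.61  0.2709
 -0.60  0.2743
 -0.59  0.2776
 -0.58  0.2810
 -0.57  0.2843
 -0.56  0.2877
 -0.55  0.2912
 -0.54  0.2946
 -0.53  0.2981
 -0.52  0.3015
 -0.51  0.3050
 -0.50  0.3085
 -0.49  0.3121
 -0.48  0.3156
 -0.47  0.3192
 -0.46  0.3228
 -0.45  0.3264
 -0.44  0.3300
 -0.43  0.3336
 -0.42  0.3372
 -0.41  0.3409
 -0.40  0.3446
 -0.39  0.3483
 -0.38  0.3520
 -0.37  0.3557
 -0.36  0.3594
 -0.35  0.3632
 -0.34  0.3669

σ√T = 0.23 × 1.1180 = 0.2571
ln(S/K) + (r − q + σ²/2)T = ln(64/69) + (0.007 − 0.048 + 0.23²/2)·1.25 = -0.0752 − 0.0182 = -0.0934
d₁ = -0.0934 / 0.2571 = -0.3633 ≈ -0.36
d₂ = d₁ − σ√T = -0.3633 − 0.2571 = -0.6204 ≈ -0.62
exp(−qT) = exp(−0.048·1.25) = 0.9418;  exp(−rT) = exp(−0.007·1.25) = 0.9913
N(d₁) = N(-0.36) = 0.3594;  N(d₂) = N(-0.62) = 0.2676
C = 64·0.9418·0.3594 − 69·0.9913·0.2676 = 21.6629 − 18.3038 = 3.3591

€3.36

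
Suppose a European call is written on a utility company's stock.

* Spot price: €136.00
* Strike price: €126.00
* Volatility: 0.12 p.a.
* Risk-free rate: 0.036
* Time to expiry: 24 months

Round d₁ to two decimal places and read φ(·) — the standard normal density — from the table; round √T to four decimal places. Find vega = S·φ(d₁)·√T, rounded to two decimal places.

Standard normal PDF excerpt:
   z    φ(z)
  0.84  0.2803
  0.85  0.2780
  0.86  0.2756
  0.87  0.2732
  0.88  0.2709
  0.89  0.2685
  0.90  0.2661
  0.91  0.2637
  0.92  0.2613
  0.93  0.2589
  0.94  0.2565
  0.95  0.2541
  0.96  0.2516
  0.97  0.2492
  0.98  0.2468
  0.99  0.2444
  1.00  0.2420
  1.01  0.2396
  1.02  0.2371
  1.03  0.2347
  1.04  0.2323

48.39

σ√T = 0.12·√2 = 0.1697
d₁ = [ln(136/126) + (0.036 + 0.12²/2)·2] / 0.1697 = [0.0764 + 0.0864] / 0.1697 = 0.9591 which rounds to 0.96
√T = √2 = 1.4142
φ(d₁) = φ(0.96) = 0.2516
vega = S·φ(d₁)·√T = 136·0.2516·1.4142 = 48.3905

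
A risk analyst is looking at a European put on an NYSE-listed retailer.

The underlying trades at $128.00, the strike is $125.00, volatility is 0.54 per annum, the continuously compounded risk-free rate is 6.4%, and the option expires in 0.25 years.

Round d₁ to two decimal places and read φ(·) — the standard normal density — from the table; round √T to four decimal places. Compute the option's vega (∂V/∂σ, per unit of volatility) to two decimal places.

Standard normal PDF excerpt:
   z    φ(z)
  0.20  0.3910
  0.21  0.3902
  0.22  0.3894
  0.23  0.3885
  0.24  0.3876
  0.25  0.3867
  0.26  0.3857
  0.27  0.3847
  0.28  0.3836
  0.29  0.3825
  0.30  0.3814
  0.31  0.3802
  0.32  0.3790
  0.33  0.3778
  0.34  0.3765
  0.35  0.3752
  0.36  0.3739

24.55

σ√T = 0.54 × 0.5000 = 0.2700
d₁ = [ln(128/125) + (0.064 + ½·0.54²)·0.25] / (σ√T) = (0.0237 + 0.0525) / 0.2700 = 0.2821 which rounds to 0.28
√T = √0.25 = 0.5000
φ(d₁) = φ(0.28) = 0.3836
vega = S·φ(d₁)·√T = 128·0.3836·0.5000 = 24.5504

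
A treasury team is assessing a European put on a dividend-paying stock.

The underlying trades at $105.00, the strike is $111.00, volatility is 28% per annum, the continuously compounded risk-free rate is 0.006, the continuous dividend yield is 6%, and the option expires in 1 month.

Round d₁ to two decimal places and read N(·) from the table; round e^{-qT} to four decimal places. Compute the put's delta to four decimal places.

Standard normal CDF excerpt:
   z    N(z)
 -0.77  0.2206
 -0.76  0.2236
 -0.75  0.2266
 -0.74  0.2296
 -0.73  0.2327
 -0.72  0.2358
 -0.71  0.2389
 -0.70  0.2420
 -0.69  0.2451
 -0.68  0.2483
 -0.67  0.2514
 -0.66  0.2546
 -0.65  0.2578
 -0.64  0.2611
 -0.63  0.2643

σ√T = 0.28 × 0.2887 = 0.0808
d₁ = [ln(105/111) + (0.006 − 0.06 + 0.28²/2)·0.08333] / 0.0808 = [-0.0556 − 0.0012] / 0.0808 = -0.7028 → -0.70
N(d₁) = N(-0.70) = 0.2420
Δ_put = e^(−qT)·(N(d₁) − 1) = 0.9950·(0.2420 − 1) = -0.7542

-0.7542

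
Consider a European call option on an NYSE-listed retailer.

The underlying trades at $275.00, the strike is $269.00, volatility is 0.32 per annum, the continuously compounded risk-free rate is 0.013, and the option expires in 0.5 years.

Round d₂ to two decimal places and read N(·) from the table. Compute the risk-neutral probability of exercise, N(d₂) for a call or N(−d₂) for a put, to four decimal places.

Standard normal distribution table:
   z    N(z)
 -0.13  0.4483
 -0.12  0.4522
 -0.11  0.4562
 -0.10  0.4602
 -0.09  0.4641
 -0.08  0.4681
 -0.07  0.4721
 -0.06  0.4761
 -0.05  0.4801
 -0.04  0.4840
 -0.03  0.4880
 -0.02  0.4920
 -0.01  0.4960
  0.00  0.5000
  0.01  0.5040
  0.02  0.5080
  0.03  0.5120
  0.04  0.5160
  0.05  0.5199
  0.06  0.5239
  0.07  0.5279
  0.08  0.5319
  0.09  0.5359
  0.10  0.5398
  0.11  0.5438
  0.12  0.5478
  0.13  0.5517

σ√T = 0.32 × 0.7071 = 0.2263
d₁ = [ln(275/269) + (0.013 + ½·0.32²)·0.5] / (σ√T) = (0.0221 + 0.0321) / 0.2263 = 0.2394 ≈ 0.24
d₂ = 0.2394 − 0.2263 = 0.0131 ≈ 0.01
Pr(exercise) under Q = N(d₂) = 0.5040

0.5040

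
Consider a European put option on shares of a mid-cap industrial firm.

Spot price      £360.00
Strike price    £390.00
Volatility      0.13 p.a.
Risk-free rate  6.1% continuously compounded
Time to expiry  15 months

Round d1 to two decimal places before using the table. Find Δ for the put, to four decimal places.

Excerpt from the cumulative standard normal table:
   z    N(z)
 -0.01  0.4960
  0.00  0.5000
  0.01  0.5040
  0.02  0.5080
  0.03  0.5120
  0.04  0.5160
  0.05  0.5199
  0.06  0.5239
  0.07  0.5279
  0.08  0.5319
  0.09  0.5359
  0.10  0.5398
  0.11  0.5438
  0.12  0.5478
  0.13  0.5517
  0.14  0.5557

σ√T = 0.13·√1.25 = 0.1453
d₁ = [ln(360/390) + (0.061 + 0.13²/2)·1.25] / 0.1453 = [-0.0800 + 0.0868] / 0.1453 = 0.0466 which rounds to 0.05
N(d₁) = N(0.05) = 0.5199
Δ_put = N(d₁) − 1 = 0.5199 − 1 = -0.4801

-0.4801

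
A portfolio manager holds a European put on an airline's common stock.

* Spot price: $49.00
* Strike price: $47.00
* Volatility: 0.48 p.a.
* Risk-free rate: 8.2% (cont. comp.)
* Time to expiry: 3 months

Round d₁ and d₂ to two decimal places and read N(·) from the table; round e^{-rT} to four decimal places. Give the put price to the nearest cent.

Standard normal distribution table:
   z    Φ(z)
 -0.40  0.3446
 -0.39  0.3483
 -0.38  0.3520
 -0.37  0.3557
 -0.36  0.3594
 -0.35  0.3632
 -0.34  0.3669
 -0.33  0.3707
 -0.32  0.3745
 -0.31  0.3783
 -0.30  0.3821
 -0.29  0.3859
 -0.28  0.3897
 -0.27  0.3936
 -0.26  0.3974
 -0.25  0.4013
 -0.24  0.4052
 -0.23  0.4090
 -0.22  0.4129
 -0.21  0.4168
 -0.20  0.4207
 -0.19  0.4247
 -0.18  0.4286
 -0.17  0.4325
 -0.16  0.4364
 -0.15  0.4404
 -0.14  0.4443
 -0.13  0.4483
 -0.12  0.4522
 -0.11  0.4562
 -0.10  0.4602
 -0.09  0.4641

σ√T = 0.48·√0.25 = 0.2400
d₁ = [ln(49/47) + (0.082 + ½·0.48²)·0.25] / (σ√T) = (0.0417 + 0.0493) / 0.2400 = 0.3791 which rounds to 0.38
d₂ = 0.3791 − 0.2400 = 0.1391 which rounds to 0.14
exp(−rT) = exp(−0.082·0.25) = 0.9797
P = 47·0.9797·N(-0.14) − 49·N(-0.38) = 47·0.9797·0.4443 − 49·0.3520 = 20.4582 − 17.2480 = 3.2102

$3.21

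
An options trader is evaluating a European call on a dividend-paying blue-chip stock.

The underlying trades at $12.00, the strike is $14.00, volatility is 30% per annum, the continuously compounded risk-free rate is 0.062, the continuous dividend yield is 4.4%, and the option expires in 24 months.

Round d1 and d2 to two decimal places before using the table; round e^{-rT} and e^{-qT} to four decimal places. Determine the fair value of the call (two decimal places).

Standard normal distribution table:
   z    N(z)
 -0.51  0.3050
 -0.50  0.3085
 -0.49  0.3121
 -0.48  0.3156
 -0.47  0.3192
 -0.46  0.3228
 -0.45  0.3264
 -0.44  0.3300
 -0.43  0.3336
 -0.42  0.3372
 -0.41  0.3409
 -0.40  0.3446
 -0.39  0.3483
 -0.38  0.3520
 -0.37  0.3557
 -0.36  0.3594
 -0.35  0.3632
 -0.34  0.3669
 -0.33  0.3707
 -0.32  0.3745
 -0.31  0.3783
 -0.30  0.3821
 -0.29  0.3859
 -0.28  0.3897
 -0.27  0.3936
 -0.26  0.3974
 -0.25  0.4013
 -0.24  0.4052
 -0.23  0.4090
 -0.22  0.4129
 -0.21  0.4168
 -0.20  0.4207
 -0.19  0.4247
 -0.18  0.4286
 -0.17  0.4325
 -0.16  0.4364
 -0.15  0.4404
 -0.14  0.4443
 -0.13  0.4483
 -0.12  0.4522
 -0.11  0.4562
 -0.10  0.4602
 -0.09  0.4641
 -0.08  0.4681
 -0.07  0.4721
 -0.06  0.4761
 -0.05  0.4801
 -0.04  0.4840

T = 2;  σ√T = 0.4243
d₁ = [ln(12/14) + (0.062 − 0.044 + ½·0.3²)·2] / (σ√T) = (-0.1542 + 0.1260) / 0.4243 = -0.0664 → -0.07
d₂ = -0.0664 − 0.4243 = -0.4906 → -0.49
exp(−qT) = exp(−0.044·2) = 0.9158;  exp(−rT) = exp(−0.062·2) = 0.8834
N(d₁) = N(-0.07) = 0.4721;  N(d₂) = N(-0.49) = 0.3121
C = 12·0.9158·0.4721 − 14·0.8834·0.3121 = 5.1882 − 3.8599 = 1.3283

$1.33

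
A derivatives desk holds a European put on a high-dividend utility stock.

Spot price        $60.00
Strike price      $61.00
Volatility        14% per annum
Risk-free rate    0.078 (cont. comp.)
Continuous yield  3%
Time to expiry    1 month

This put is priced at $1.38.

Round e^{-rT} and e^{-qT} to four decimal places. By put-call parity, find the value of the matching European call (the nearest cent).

e^(−qT) = e^(−0.03·0.08333) = 0.9975;  e^(−rT) = e^(−0.078·0.08333) = 0.9935
Put-call parity: C − P = S·e^(−qT) − K·e^(−rT) = 60·0.9975 − 61·0.9935 = 59.8500 − 60.6035 = -0.7535
C = P + (C − P) = 1.38 + (-0.7535) = 0.6265

$0.63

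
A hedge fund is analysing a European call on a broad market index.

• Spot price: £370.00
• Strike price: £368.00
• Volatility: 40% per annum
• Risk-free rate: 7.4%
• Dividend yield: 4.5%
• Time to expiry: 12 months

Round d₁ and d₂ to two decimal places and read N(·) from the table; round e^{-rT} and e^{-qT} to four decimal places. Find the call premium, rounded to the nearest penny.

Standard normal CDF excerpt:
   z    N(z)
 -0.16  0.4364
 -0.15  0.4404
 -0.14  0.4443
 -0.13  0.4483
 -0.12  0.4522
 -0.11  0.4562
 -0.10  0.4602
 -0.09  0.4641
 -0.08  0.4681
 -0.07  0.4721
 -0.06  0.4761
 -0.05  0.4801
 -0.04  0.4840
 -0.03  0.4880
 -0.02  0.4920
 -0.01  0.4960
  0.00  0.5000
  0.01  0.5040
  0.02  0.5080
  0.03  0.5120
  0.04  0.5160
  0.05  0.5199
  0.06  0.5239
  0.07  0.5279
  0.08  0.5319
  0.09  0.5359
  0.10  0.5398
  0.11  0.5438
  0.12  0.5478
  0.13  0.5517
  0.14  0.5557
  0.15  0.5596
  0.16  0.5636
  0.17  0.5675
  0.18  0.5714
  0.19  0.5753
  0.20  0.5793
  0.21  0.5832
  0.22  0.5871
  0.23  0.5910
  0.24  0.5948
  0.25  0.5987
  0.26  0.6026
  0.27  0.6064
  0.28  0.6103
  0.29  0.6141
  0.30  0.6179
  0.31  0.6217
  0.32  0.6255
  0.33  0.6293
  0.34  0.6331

σ√T = 0.4 × 1.0000 = 0.4000
d₁ = [ln(370/368) + (0.074 − 0.045 + 0.4²/2)·1] / 0.4000 = [0.0054 + 0.1090] / 0.4000 = 0.2861 which rounds to 0.29
d₂ = d₁ − σ√T = 0.2861 − 0.4000 = -0.1139 which rounds to -0.11
exp(−qT) = exp(−0.045·1) = 0.9560;  exp(−rT) = exp(−0.074·1) = 0.9287
N(d₁) = N(0.29) = 0.6141;  N(d₂) = N(-0.11) = 0.4562
C = 370·0.9560·0.6141 − 368·0.9287·0.4562 = 217.2195 − 155.9116 = 61.3078

£61.31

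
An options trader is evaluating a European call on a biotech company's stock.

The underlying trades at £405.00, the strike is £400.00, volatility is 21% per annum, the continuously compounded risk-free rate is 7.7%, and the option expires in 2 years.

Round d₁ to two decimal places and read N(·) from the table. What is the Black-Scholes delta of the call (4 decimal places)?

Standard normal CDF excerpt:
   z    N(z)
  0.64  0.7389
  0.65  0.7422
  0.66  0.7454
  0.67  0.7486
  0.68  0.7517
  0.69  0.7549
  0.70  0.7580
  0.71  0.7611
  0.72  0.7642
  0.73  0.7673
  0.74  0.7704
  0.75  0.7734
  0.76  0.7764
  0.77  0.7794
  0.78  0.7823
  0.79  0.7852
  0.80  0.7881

0.7611

σ√T = 0.21·√2 = 0.2970
d₁ = [ln(405/400) + (0.077 + 0.21²/2)·2] / 0.2970 = [0.0124 + 0.1981] / 0.2970 = 0.7089 ⇒ 0.71
N(d₁) = N(0.71) = 0.7611
Δ_call = N(d₁) = 0.7611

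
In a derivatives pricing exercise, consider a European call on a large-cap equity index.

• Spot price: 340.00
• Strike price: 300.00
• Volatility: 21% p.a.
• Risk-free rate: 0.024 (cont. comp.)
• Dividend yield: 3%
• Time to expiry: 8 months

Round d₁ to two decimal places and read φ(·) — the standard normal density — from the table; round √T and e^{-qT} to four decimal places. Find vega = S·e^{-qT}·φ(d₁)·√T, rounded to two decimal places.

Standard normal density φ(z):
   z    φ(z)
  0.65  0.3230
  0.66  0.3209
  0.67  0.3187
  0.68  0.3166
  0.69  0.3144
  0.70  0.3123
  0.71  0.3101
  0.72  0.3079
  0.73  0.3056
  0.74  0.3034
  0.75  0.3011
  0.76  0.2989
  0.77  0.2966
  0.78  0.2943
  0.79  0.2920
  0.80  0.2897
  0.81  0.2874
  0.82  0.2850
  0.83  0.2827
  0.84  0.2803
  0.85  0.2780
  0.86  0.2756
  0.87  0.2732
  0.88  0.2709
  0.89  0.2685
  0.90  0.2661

79.46

σ√T = 0.21·√0.6667 = 0.1715
d₁ = [ln(340/300) + (0.024 − 0.03 + 0.21²/2)·0.6667] / 0.1715 = [0.1252 + 0.0107] / 0.1715 = 0.7924 ⇒ 0.79
√T = √0.6667 = 0.8165
φ(d₁) = φ(0.79) = 0.2920
exp(−qT) = exp(−0.03·0.6667) = 0.9802
vega = S·exp(−qT)·φ(d₁)·√T = 340·0.9802·0.2920·0.8165 = 79.4571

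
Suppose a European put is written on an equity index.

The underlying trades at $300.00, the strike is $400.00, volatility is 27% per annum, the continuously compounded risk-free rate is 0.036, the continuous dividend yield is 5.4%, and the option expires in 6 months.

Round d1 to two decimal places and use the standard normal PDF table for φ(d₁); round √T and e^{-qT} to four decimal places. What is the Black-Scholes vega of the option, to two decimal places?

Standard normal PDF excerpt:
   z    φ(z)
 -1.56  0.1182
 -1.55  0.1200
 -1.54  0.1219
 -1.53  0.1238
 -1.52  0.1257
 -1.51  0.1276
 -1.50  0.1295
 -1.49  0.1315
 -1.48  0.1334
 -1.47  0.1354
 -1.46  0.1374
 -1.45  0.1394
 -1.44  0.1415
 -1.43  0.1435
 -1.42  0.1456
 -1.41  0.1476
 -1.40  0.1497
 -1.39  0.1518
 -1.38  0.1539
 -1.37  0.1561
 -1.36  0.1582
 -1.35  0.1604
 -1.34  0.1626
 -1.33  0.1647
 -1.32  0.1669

28.37

σ√T = 0.27 × 0.7071 = 0.1909
d₁ = [ln(300/400) + (0.036 − 0.054 + ½·0.27²)·0.5] / (σ√T) = (-0.2877 + 0.0092) / 0.1909 = -1.4585 → -1.46
√T = √0.5 = 0.7071
φ(d₁) = φ(-1.46) = 0.1374
e^(−qT) = e^(−0.054·0.5) = 0.9734
vega = S·e^(−qT)·φ(d₁)·√T = 300·0.9734·0.1374·0.7071 = 28.3714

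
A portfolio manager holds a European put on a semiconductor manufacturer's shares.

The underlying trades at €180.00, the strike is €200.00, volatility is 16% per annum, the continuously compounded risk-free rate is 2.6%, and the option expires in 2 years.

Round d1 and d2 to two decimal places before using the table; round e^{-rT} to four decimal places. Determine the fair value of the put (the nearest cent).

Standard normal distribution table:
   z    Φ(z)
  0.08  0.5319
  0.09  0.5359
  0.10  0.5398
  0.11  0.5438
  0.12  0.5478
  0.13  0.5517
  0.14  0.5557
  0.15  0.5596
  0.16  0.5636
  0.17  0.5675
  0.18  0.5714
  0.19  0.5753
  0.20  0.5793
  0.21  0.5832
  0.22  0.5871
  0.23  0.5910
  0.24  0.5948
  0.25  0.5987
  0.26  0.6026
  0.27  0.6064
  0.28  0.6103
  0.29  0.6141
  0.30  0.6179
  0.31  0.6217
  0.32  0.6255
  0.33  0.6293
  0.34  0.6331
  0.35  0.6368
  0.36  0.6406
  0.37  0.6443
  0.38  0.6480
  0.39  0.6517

€22.30

T = 2;  σ√T = 0.2263
d₁ = [ln(180/200) + (0.026 + 0.16²/2)·2] / 0.2263 = [-0.1054 + 0.0776] / 0.2263 = -0.1227 which rounds to -0.12
d₂ = d₁ − σ√T = -0.1227 − 0.2263 = -0.3490 which rounds to -0.35
e^(−rT) = e^(−0.026·2) = 0.9493
P = 200·0.9493·N(0.35) − 180·N(0.12) = 200·0.9493·0.6368 − 180·0.5478 = 120.9028 − 98.6040 = 22.2988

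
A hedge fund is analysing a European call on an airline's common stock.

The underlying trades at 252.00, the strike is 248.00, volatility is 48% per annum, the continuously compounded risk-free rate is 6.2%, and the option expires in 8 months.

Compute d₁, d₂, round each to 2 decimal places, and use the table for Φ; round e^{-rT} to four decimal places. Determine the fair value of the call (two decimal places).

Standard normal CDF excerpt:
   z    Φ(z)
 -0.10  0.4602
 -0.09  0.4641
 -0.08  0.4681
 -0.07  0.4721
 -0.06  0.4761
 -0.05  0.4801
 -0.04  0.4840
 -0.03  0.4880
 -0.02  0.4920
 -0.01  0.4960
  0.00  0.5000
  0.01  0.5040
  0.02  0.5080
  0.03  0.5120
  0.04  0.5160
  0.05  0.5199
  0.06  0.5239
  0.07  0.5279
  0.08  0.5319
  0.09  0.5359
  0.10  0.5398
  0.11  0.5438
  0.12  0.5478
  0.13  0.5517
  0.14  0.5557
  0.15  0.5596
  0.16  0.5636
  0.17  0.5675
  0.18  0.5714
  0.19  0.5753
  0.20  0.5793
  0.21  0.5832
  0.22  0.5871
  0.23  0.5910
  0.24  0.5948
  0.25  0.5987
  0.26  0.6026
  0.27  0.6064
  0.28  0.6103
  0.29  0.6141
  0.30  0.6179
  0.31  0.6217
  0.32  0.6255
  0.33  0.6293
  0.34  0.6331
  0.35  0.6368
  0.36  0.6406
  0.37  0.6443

σ√T = 0.48 × 0.8165 = 0.3919
d₁ = [ln(252/248) + (0.062 + 0.48²/2)·0.6667] / 0.3919 = [0.0160 + 0.1181] / 0.3919 = 0.3422 ⇒ 0.34
d₂ = d₁ − σ√T = 0.3422 − 0.3919 = -0.0497 ⇒ -0.05
e^(−rT) = e^(−0.062·0.6667) = 0.9595
N(d₁) = N(0.34) = 0.6331;  N(d₂) = N(-0.05) = 0.4801
C = 252·0.6331 − 248·0.9595·0.4801 = 159.5412 − 114.2427 = 45.2985

45.30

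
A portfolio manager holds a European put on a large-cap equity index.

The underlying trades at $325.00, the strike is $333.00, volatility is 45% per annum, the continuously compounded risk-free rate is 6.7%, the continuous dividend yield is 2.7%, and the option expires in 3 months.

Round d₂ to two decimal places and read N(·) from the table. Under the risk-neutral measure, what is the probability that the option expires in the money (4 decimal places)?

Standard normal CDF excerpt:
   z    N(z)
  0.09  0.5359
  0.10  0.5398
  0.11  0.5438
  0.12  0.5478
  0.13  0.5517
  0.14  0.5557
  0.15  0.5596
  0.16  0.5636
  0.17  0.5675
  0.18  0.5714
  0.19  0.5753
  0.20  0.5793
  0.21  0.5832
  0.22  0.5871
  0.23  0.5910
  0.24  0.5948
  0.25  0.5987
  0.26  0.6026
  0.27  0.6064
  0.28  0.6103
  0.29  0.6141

σ√T = 0.45 × 0.5000 = 0.2250
d₁ = [ln(325/333) + (0.067 − 0.027 + 0.45²/2)·0.25] / 0.2250 = [-0.0243 + 0.0353] / 0.2250 = 0.0489 ≈ 0.05
d₂ = d₁ − σ√T = 0.0489 − 0.2250 = -0.1761 ≈ -0.18
Risk-neutral Pr[S_T < K] = N(−d₂) = N(0.18) = 0.5714

0.5714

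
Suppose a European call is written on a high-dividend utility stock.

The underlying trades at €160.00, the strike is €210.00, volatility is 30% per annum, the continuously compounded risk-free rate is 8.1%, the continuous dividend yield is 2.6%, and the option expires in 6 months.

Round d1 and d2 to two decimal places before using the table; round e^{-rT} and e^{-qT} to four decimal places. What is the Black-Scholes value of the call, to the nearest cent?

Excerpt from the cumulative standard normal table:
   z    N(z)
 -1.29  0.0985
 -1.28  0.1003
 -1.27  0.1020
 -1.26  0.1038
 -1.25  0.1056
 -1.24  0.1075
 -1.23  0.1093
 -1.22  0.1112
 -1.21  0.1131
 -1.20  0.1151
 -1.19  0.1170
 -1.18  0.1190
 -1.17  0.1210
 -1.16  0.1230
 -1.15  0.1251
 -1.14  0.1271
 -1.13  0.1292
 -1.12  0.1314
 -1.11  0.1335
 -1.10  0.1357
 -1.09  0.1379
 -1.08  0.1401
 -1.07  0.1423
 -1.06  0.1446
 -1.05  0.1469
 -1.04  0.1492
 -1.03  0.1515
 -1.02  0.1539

€2.27

T = 0.5;  σ√T = 0.2121
d₁ = [ln(160/210) + (0.081 − 0.026 + 0.3²/2)·0.5] / 0.2121 = [-0.2719 + 0.0500] / 0.2121 = -1.0462 ⇒ -1.05
d₂ = d₁ − σ√T = -1.0462 − 0.2121 = -1.2583 ⇒ -1.26
exp(−qT) = exp(−0.026·0.5) = 0.9871;  exp(−rT) = exp(−0.081·0.5) = 0.9603
N(d₁) = N(-1.05) = 0.1469;  N(d₂) = N(-1.26) = 0.1038
C = 160·0.9871·0.1469 − 210·0.9603·0.1038 = 23.2008 − 20.9326 = 2.2682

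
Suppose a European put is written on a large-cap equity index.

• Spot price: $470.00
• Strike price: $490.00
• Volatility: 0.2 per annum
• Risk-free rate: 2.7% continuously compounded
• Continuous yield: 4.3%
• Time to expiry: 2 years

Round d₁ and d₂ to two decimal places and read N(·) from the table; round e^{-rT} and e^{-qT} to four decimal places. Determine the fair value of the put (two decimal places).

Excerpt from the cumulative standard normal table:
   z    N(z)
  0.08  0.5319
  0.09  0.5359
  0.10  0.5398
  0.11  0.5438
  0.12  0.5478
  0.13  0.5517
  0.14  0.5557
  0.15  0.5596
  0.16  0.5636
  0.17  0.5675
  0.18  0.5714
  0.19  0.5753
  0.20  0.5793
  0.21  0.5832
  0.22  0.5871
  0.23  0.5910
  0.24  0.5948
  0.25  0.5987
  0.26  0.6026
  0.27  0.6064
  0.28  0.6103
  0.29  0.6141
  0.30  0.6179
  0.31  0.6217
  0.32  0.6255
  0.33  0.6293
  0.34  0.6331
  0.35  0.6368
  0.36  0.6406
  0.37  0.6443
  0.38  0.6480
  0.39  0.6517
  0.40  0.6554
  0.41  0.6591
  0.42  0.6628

σ√T = 0.2·√2 = 0.2828
ln(S/K) + (r − q + σ²/2)T = ln(470/490) + (0.027 − 0.043 + 0.2²/2)·2 = -0.0417 + 0.0080 = -0.0337
d₁ = -0.0337 / 0.2828 = -0.1191 → -0.12
d₂ = d₁ − σ√T = -0.1191 − 0.2828 = -0.4019 → -0.40
exp(−qT) = exp(−0.043·2) = 0.9176;  exp(−rT) = exp(−0.027·2) = 0.9474
N(−d₂) = N(0.40) = 0.6554;  N(−d₁) = N(0.12) = 0.5478
P = 490·0.9474·0.6554 − 470·0.9176·0.5478 = 304.2537 − 236.2508 = 68.0029

$68.00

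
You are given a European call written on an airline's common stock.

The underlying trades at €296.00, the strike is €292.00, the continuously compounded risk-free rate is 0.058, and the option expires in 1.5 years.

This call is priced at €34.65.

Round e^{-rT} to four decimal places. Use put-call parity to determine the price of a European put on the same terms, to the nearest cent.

exp(−rT) = exp(−0.058·1.5) = 0.9167
Put-call parity: C − P = S − K·e^(−rT) = 296 − 292·0.9167 = 296 − 267.6764 = 28.3236
P = C − (C − P) = 34.65 − (28.3236) = 6.3264

€6.33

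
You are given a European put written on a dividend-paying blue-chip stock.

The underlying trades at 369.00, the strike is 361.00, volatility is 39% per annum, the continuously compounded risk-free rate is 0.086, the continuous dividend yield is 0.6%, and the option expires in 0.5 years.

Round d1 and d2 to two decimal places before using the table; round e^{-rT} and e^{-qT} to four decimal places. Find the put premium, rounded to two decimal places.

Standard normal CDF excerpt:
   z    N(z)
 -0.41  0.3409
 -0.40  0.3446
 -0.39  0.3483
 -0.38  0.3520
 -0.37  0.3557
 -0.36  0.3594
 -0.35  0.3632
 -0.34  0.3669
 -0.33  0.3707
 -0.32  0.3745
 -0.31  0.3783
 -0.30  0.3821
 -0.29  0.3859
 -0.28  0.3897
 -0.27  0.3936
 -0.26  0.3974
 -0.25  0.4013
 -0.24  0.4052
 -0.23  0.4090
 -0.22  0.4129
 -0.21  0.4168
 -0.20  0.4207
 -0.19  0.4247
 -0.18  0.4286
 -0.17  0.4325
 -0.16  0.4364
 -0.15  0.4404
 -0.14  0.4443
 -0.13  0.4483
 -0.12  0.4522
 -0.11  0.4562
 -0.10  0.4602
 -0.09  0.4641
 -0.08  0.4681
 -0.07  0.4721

28.27

σ√T = 0.39·√0.5 = 0.2758
ln(S/K) + (r − q + σ²/2)T = ln(369/361) + (0.086 − 0.006 + 0.39²/2)·0.5 = 0.0219 + 0.0780 = 0.0999
d₁ = 0.0999 / 0.2758 = 0.3624 which rounds to 0.36
d₂ = d₁ − σ√T = 0.3624 − 0.2758 = 0.0866 which rounds to 0.09
exp(−qT) = exp(−0.006·0.5) = 0.9970;  exp(−rT) = exp(−0.086·0.5) = 0.9579
N(−d₂) = N(-0.09) = 0.4641;  N(−d₁) = N(-0.36) = 0.3594
P = 361·0.9579·0.4641 − 369·0.9970·0.3594 = 160.4867 − 132.2207 = 28.2659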